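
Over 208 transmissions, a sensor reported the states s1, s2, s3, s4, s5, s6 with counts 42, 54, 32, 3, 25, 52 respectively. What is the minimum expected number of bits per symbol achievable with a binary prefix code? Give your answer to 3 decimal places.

Probabilities are the counts divided by 208.
Repeatedly combine the two least-probable nodes; the expected code length is the sum of the merged weights.
merge 3/208 + 25/208 → 7/52
merge 7/52 + 2/13 → 15/52
merge 21/104 + 1/4 → 47/104
merge 27/104 + 15/52 → 57/104
merge 47/104 + 57/104 → 1
L = 7/52 + 15/52 + 47/104 + 57/104 + 1 = 63/26 ≈ 2.423 bits/symbol.

2.423 bits/symbol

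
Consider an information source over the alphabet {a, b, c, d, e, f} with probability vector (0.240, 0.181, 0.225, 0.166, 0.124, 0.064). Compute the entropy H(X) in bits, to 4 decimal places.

2.4820 bits

H = −Σ pᵢ log₂ pᵢ.
−0.240·log₂(0.240) = 0.4941
−0.181·log₂(0.181) = 0.4463
−0.225·log₂(0.225) = 0.4842
−0.166·log₂(0.166) = 0.4301
−0.124·log₂(0.124) = 0.3734
−0.064·log₂(0.064) = 0.2538
Sum ≈ 2.4820 → 2.4820 bits.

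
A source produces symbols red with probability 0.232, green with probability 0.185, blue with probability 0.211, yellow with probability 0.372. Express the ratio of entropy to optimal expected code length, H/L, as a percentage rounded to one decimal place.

Entropy H = −Σ p log₂ p ≈ 1.9437 bits.
Huffman merges: 37/200+211/1000→99/250; 29/125+93/250→151/250; 99/250+151/250→1. L = 2 ≈ 2.0000.
Efficiency = H/L = 1.9437/2.0000 = 97.2%.

97.2%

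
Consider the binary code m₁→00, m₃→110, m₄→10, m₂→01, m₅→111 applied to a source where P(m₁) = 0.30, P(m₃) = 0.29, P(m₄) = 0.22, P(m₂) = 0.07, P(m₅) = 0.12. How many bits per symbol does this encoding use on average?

2.41 bits/symbol

L̄ = Σ pᵢ·ℓᵢ = 0.30·2 + 0.29·3 + 0.22·2 + 0.07·2 + 0.12·3 = 2.41 bits/symbol.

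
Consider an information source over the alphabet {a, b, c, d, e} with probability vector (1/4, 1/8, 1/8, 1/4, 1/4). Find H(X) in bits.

2.25 bits

Each probability is a power of 1/2, so log₂(1/p) is an integer.
H = Σ p·log₂(1/p) = 1/4·2 + 1/8·3 + 1/8·3 + 1/4·2 + 1/4·2 = 2.25 bits.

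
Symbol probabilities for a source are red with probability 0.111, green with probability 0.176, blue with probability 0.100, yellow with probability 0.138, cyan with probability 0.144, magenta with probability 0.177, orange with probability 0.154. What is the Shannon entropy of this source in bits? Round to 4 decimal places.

2.7801 bits

H = −Σ pᵢ log₂ pᵢ.
−0.111·log₂(0.111) = 0.3520
−0.176·log₂(0.176) = 0.4411
−0.100·log₂(0.100) = 0.3322
−0.138·log₂(0.138) = 0.3943
−0.144·log₂(0.144) = 0.4026
−0.177·log₂(0.177) = 0.4422
−0.154·log₂(0.154) = 0.4156
Sum ≈ 2.7801 → 2.7801 bits.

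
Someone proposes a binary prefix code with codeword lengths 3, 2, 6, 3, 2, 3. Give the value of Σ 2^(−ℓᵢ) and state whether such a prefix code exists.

With common denominator 2^6 = 64: Σ 2^(−ℓᵢ) = 8/64 + 16/64 + 1/64 + 8/64 + 16/64 + 8/64 = 57/64 = 0.890625.
Kraft's inequality requires Σ ≤ 1; here Σ = 0.890625 ≤ 1, so such a prefix code exists.

0.890625; yes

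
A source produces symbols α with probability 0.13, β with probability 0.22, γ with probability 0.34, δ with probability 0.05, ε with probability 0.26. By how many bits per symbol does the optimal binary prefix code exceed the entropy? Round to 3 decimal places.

Entropy H = −Σ p log₂ p ≈ 2.1138 bits.
Huffman merges: 1/20+13/100→9/50; 9/50+11/50→2/5; 13/50+17/50→3/5; 2/5+3/5→1. L = 109/50 ≈ 2.1800.
L − H = 2.1800 − 2.1138 = 0.066 bits.

0.066 bits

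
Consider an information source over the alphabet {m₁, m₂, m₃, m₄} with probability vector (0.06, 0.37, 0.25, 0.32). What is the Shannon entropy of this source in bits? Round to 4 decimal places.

1.8003 bits

H = −Σ pᵢ log₂ pᵢ.
−0.06·log₂(0.06) = 0.2435
−0.37·log₂(0.37) = 0.5307
−0.25·log₂(0.25) = 0.5000
−0.32·log₂(0.32) = 0.5260
Sum ≈ 1.8003 → 1.8003 bits.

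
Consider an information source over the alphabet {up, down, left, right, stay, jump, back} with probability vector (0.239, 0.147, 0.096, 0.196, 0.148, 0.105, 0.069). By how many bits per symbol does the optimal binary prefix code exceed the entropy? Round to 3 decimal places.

0.029 bits

Entropy H = −Σ p log₂ p ≈ 2.7010 bits.
Huffman merges: 69/1000+12/125→33/200; 21/200+147/1000→63/250; 37/250+33/200→313/1000; 49/250+239/1000→87/200; 63/250+313/1000→113/200; 87/200+113/200→1. L = 273/100 ≈ 2.7300.
L − H = 2.7300 − 2.7010 = 0.029 bits.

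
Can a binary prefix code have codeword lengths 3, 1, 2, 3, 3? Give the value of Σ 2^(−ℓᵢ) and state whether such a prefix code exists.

1.125; no

With common denominator 2^3 = 8: Σ 2^(−ℓᵢ) = 1/8 + 4/8 + 2/8 + 1/8 + 1/8 = 9/8 = 1.125.
Kraft's inequality requires Σ ≤ 1; here Σ = 1.125 > 1, so no such prefix code exists.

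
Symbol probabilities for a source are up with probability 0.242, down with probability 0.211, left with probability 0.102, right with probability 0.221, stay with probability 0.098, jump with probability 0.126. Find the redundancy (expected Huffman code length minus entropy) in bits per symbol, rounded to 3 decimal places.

0.035 bits

Entropy H = −Σ p log₂ p ≈ 2.4912 bits.
Huffman merges: 49/500+51/500→1/5; 63/500+1/5→163/500; 211/1000+221/1000→54/125; 121/500+163/500→71/125; 54/125+71/125→1. L = 1263/500 ≈ 2.5260.
L − H = 2.5260 − 2.4912 = 0.035 bits.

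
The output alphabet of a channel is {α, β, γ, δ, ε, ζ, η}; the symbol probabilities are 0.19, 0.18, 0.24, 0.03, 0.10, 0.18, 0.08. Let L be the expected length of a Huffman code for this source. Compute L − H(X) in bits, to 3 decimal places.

Entropy H = −Σ p log₂ p ≈ 2.6154 bits.
Huffman merges: 3/100+2/25→11/100; 1/10+11/100→21/100; 9/50+9/50→9/25; 19/100+21/100→2/5; 6/25+9/25→3/5; 2/5+3/5→1. L = 67/25 ≈ 2.6800.
L − H = 2.6800 − 2.6154 = 0.065 bits.

0.065 bits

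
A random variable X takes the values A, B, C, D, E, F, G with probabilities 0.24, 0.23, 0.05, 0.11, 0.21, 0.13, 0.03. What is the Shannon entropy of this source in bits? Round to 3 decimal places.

H = −Σ pᵢ log₂ pᵢ.
−0.24·log₂(0.24) = 0.4941
−0.23·log₂(0.23) = 0.4877
−0.05·log₂(0.05) = 0.2161
−0.11·log₂(0.11) = 0.3503
−0.21·log₂(0.21) = 0.4728
−0.13·log₂(0.13) = 0.3826
−0.03·log₂(0.03) = 0.1518
Sum ≈ 2.5554 → 2.555 bits.

2.555 bits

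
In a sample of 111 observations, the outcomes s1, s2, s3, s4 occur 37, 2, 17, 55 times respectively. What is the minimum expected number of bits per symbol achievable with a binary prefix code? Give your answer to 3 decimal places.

1.676 bits/symbol

Probabilities are the counts divided by 111.
Repeatedly combine the two least-probable nodes; the expected code length is the sum of the merged weights.
merge 2/111 + 17/111 → 19/111
merge 19/111 + 1/3 → 56/111
merge 55/111 + 56/111 → 1
L = 19/111 + 56/111 + 1 = 62/37 ≈ 1.676 bits/symbol.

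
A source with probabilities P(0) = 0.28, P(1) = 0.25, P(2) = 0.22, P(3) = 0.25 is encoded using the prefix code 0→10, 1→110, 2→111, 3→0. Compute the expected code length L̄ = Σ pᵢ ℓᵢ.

2.22 bits/symbol

L̄ = Σ pᵢ·ℓᵢ = 0.28·2 + 0.25·3 + 0.22·3 + 0.25·1 = 2.22 bits/symbol.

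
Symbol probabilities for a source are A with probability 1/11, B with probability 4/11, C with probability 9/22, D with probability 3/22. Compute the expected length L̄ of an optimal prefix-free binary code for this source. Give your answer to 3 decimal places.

Repeatedly combine the two least-probable nodes; the expected code length is the sum of the merged weights.
merge 1/11 + 3/22 → 5/22
merge 5/22 + 4/11 → 13/22
merge 9/22 + 13/22 → 1
L = 5/22 + 13/22 + 1 = 20/11 ≈ 1.818 bits/symbol.

1.818 bits/symbol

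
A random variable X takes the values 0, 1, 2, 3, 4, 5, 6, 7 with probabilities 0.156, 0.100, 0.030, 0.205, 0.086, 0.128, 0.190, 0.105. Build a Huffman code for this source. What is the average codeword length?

2.911 bits/symbol

Repeatedly combine the two least-probable nodes; the expected code length is the sum of the merged weights.
merge 3/100 + 43/500 → 29/250
merge 1/10 + 21/200 → 41/200
merge 29/250 + 16/125 → 61/250
merge 39/250 + 19/100 → 173/500
merge 41/200 + 41/200 → 41/100
merge 61/250 + 173/500 → 59/100
merge 41/100 + 59/100 → 1
L = 29/250 + 41/200 + 61/250 + 173/500 + 41/100 + 59/100 + 1 = 2911/1000 = 2.911 bits/symbol.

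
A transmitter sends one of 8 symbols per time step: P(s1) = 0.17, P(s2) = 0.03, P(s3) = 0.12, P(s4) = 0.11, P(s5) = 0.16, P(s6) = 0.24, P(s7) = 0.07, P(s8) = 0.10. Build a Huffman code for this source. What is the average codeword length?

2.86 bits/symbol

Repeatedly combine the two least-probable nodes; the expected code length is the sum of the merged weights.
merge 3/100 + 7/100 → 1/10
merge 1/10 + 1/10 → 1/5
merge 11/100 + 3/25 → 23/100
merge 4/25 + 17/100 → 33/100
merge 1/5 + 23/100 → 43/100
merge 6/25 + 33/100 → 57/100
merge 43/100 + 57/100 → 1
L = 1/10 + 1/5 + 23/100 + 33/100 + 43/100 + 57/100 + 1 = 143/50 = 2.86 bits/symbol.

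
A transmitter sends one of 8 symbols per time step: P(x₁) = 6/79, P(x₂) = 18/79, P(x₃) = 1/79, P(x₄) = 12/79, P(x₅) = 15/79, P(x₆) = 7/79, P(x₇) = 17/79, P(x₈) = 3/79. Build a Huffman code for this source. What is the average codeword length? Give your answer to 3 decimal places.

2.734 bits/symbol

Repeatedly combine the two least-probable nodes; the expected code length is the sum of the merged weights.
merge 1/79 + 3/79 → 4/79
merge 4/79 + 6/79 → 10/79
merge 7/79 + 10/79 → 17/79
merge 12/79 + 15/79 → 27/79
merge 17/79 + 17/79 → 34/79
merge 18/79 + 27/79 → 45/79
merge 34/79 + 45/79 → 1
L = 4/79 + 10/79 + 17/79 + 27/79 + 34/79 + 45/79 + 1 = 216/79 ≈ 2.734 bits/symbol.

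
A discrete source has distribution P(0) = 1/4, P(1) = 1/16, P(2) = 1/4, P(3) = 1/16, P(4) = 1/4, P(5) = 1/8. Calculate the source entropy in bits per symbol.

2.375 bits

Each probability is a power of 1/2, so log₂(1/p) is an integer.
H = Σ p·log₂(1/p) = 1/4·2 + 1/16·4 + 1/4·2 + 1/16·4 + 1/4·2 + 1/8·3 = 2.375 bits.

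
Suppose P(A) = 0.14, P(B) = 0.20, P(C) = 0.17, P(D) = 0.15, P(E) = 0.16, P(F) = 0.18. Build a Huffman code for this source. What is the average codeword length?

Repeatedly combine the two least-probable nodes; the expected code length is the sum of the merged weights.
merge 7/50 + 3/20 → 29/100
merge 4/25 + 17/100 → 33/100
merge 9/50 + 1/5 → 19/50
merge 29/100 + 33/100 → 31/50
merge 19/50 + 31/50 → 1
L = 29/100 + 33/100 + 19/50 + 31/50 + 1 = 131/50 = 2.62 bits/symbol.

2.62 bits/symbol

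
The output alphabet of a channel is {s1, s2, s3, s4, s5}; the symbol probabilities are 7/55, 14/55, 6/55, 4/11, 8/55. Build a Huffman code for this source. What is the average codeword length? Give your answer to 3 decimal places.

2.236 bits/symbol

Repeatedly combine the two least-probable nodes; the expected code length is the sum of the merged weights.
merge 6/55 + 7/55 → 13/55
merge 8/55 + 13/55 → 21/55
merge 14/55 + 4/11 → 34/55
merge 21/55 + 34/55 → 1
L = 13/55 + 21/55 + 34/55 + 1 = 123/55 ≈ 2.236 bits/symbol.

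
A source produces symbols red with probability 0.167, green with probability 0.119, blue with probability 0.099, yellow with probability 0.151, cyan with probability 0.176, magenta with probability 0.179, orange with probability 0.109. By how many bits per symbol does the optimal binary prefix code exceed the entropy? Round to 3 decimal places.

0.048 bits

Entropy H = −Σ p log₂ p ≈ 2.7727 bits.
Huffman merges: 99/1000+109/1000→26/125; 119/1000+151/1000→27/100; 167/1000+22/125→343/1000; 179/1000+26/125→387/1000; 27/100+343/1000→613/1000; 387/1000+613/1000→1. L = 2821/1000 ≈ 2.8210.
L − H = 2.8210 − 2.7727 = 0.048 bits.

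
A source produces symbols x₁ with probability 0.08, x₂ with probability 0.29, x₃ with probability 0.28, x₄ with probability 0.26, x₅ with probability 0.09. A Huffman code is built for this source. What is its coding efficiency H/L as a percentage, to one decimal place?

Entropy H = −Σ p log₂ p ≈ 2.1416 bits.
Huffman merges: 2/25+9/100→17/100; 17/100+13/50→43/100; 7/25+29/100→57/100; 43/100+57/100→1. L = 217/100 ≈ 2.1700.
Efficiency = H/L = 2.1416/2.1700 = 98.7%.

98.7%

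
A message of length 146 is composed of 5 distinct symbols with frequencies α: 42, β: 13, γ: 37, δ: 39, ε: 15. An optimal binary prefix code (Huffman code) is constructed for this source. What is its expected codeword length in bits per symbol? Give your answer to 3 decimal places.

Probabilities are the counts divided by 146.
Repeatedly combine the two least-probable nodes; the expected code length is the sum of the merged weights.
merge 13/146 + 15/146 → 14/73
merge 14/73 + 37/146 → 65/146
merge 39/146 + 21/73 → 81/146
merge 65/146 + 81/146 → 1
L = 14/73 + 65/146 + 81/146 + 1 = 160/73 ≈ 2.192 bits/symbol.

2.192 bits/symbol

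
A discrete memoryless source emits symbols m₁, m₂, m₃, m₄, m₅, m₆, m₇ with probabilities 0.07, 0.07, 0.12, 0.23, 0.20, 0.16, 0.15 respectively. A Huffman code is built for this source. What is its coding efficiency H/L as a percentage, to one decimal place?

Entropy H = −Σ p log₂ p ≈ 2.6898 bits.
Huffman merges: 7/100+7/100→7/50; 3/25+7/50→13/50; 3/20+4/25→31/100; 1/5+23/100→43/100; 13/50+31/100→57/100; 43/100+57/100→1. L = 271/100 ≈ 2.7100.
Efficiency = H/L = 2.6898/2.7100 = 99.3%.

99.3%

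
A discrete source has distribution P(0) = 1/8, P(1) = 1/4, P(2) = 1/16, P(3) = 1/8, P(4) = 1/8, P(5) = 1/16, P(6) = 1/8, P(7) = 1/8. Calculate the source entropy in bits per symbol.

2.875 bits

Each probability is a power of 1/2, so log₂(1/p) is an integer.
H = Σ p·log₂(1/p) = 1/8·3 + 1/4·2 + 1/16·4 + 1/8·3 + 1/8·3 + 1/16·4 + 1/8·3 + 1/8·3 = 2.875 bits.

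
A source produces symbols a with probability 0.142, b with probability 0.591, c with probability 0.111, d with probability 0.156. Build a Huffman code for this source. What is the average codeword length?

Repeatedly combine the two least-probable nodes; the expected code length is the sum of the merged weights.
merge 111/1000 + 71/500 → 253/1000
merge 39/250 + 253/1000 → 409/1000
merge 409/1000 + 591/1000 → 1
L = 253/1000 + 409/1000 + 1 = 831/500 = 1.662 bits/symbol.

1.662 bits/symbol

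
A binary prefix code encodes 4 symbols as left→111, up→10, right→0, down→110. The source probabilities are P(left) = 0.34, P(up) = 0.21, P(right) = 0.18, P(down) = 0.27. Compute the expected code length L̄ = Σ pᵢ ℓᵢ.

2.43 bits/symbol

L̄ = Σ pᵢ·ℓᵢ = 0.34·3 + 0.21·2 + 0.18·1 + 0.27·3 = 2.43 bits/symbol.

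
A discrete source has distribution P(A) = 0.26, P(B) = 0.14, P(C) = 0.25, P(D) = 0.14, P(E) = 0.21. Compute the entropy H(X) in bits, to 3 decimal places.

2.272 bits

H = −Σ pᵢ log₂ pᵢ.
−0.26·log₂(0.26) = 0.5053
−0.14·log₂(0.14) = 0.3971
−0.25·log₂(0.25) = 0.5000
−0.14·log₂(0.14) = 0.3971
−0.21·log₂(0.21) = 0.4728
Sum ≈ 2.2723 → 2.272 bits.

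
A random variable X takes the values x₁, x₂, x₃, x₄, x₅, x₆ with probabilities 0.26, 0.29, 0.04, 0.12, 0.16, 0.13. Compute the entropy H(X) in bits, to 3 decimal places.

H = −Σ pᵢ log₂ pᵢ.
−0.26·log₂(0.26) = 0.5053
−0.29·log₂(0.29) = 0.5179
−0.04·log₂(0.04) = 0.1858
−0.12·log₂(0.12) = 0.3671
−0.16·log₂(0.16) = 0.4230
−0.13·log₂(0.13) = 0.3826
Sum ≈ 2.3817 → 2.382 bits.

2.382 bits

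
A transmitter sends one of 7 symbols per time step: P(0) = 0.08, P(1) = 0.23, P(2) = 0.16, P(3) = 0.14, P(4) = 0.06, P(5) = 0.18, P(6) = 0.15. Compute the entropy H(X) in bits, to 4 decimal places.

2.6987 bits

H = −Σ pᵢ log₂ pᵢ.
−0.08·log₂(0.08) = 0.2915
−0.23·log₂(0.23) = 0.4877
−0.16·log₂(0.16) = 0.4230
−0.14·log₂(0.14) = 0.3971
−0.06·log₂(0.06) = 0.2435
−0.18·log₂(0.18) = 0.4453
−0.15·log₂(0.15) = 0.4105
Sum ≈ 2.6987 → 2.6987 bits.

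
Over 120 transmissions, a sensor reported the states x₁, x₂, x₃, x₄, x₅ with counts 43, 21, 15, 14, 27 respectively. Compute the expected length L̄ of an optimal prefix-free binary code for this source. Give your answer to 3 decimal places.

Probabilities are the counts divided by 120.
Repeatedly combine the two least-probable nodes; the expected code length is the sum of the merged weights.
merge 7/60 + 1/8 → 29/120
merge 7/40 + 9/40 → 2/5
merge 29/120 + 43/120 → 3/5
merge 2/5 + 3/5 → 1
L = 29/120 + 2/5 + 3/5 + 1 = 269/120 ≈ 2.242 bits/symbol.

2.242 bits/symbol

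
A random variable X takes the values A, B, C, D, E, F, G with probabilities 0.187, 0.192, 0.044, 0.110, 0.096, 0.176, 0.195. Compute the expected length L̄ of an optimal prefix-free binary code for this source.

Repeatedly combine the two least-probable nodes; the expected code length is the sum of the merged weights.
merge 11/250 + 12/125 → 7/50
merge 11/100 + 7/50 → 1/4
merge 22/125 + 187/1000 → 363/1000
merge 24/125 + 39/200 → 387/1000
merge 1/4 + 363/1000 → 613/1000
merge 387/1000 + 613/1000 → 1
L = 7/50 + 1/4 + 363/1000 + 387/1000 + 613/1000 + 1 = 2753/1000 = 2.753 bits/symbol.

2.753 bits/symbol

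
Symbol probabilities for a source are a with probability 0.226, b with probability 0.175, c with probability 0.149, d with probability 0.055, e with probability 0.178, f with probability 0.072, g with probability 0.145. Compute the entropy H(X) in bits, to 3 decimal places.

2.685 bits

H = −Σ pᵢ log₂ pᵢ.
−0.226·log₂(0.226) = 0.4849
−0.175·log₂(0.175) = 0.4401
−0.149·log₂(0.149) = 0.4092
−0.055·log₂(0.055) = 0.2301
−0.178·log₂(0.178) = 0.4432
−0.072·log₂(0.072) = 0.2733
−0.145·log₂(0.145) = 0.4040
Sum ≈ 2.6848 → 2.685 bits.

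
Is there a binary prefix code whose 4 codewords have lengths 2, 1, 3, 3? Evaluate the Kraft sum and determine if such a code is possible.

1; yes

With common denominator 2^3 = 8: Σ 2^(−ℓᵢ) = 2/8 + 4/8 + 1/8 + 1/8 = 8/8 = 1.
Kraft's inequality requires Σ ≤ 1; here Σ = 1 ≤ 1, so such a prefix code exists.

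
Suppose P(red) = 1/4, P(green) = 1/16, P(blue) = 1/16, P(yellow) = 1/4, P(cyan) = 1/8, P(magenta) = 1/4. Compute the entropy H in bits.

Each probability is a power of 1/2, so log₂(1/p) is an integer.
H = Σ p·log₂(1/p) = 1/4·2 + 1/16·4 + 1/16·4 + 1/4·2 + 1/8·3 + 1/4·2 = 2.375 bits.

2.375 bits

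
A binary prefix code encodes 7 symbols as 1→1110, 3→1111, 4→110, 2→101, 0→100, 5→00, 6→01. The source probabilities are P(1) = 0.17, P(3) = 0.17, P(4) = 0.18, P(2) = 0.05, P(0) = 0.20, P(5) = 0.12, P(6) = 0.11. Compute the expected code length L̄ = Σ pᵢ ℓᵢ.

3.11 bits/symbol

L̄ = Σ pᵢ·ℓᵢ = 0.17·4 + 0.17·4 + 0.18·3 + 0.05·3 + 0.20·3 + 0.12·2 + 0.11·2 = 3.11 bits/symbol.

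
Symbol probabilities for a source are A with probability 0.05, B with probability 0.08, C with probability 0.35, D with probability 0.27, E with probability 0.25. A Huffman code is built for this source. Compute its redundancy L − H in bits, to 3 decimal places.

Entropy H = −Σ p log₂ p ≈ 2.0477 bits.
Huffman merges: 1/20+2/25→13/100; 13/100+1/4→19/50; 27/100+7/20→31/50; 19/50+31/50→1. L = 213/100 ≈ 2.1300.
L − H = 2.1300 − 2.0477 = 0.082 bits.

0.082 bits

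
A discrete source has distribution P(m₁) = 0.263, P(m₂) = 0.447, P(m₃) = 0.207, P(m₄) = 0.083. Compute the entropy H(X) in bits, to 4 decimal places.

1.7944 bits

H = −Σ pᵢ log₂ pᵢ.
−0.263·log₂(0.263) = 0.5068
−0.447·log₂(0.447) = 0.5193
−0.207·log₂(0.207) = 0.4704
−0.083·log₂(0.083) = 0.2980
Sum ≈ 1.7944 → 1.7944 bits.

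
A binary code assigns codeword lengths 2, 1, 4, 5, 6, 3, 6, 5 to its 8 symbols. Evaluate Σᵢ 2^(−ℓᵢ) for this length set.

With common denominator 2^6 = 64: Σ 2^(−ℓᵢ) = 16/64 + 32/64 + 4/64 + 2/64 + 1/64 + 8/64 + 1/64 + 2/64 = 66/64 = 1.03125.

1.03125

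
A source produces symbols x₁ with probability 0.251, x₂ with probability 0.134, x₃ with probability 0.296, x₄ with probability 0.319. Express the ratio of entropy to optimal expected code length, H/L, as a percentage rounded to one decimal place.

Entropy H = −Σ p log₂ p ≈ 1.9348 bits.
Huffman merges: 67/500+251/1000→77/200; 37/125+319/1000→123/200; 77/200+123/200→1. L = 2 ≈ 2.0000.
Efficiency = H/L = 1.9348/2.0000 = 96.7%.

96.7%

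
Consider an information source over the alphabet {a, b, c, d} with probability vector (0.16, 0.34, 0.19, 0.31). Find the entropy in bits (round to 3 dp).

H = −Σ pᵢ log₂ pᵢ.
−0.16·log₂(0.16) = 0.4230
−0.34·log₂(0.34) = 0.5292
−0.19·log₂(0.19) = 0.4552
−0.31·log₂(0.31) = 0.5238
Sum ≈ 1.9312 → 1.931 bits.

1.931 bits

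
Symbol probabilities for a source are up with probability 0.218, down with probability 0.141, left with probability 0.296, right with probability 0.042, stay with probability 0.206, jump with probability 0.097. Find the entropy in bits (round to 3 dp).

H = −Σ pᵢ log₂ pᵢ.
−0.218·log₂(0.218) = 0.4791
−0.141·log₂(0.141) = 0.3985
−0.296·log₂(0.296) = 0.5199
−0.042·log₂(0.042) = 0.1921
−0.206·log₂(0.206) = 0.4695
−0.097·log₂(0.097) = 0.3265
Sum ≈ 2.3856 → 2.386 bits.

2.386 bits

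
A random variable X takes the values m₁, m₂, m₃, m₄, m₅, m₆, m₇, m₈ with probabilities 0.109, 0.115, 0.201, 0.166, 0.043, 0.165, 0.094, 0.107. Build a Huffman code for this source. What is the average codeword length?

2.936 bits/symbol

Repeatedly combine the two least-probable nodes; the expected code length is the sum of the merged weights.
merge 43/1000 + 47/500 → 137/1000
merge 107/1000 + 109/1000 → 27/125
merge 23/200 + 137/1000 → 63/250
merge 33/200 + 83/500 → 331/1000
merge 201/1000 + 27/125 → 417/1000
merge 63/250 + 331/1000 → 583/1000
merge 417/1000 + 583/1000 → 1
L = 137/1000 + 27/125 + 63/250 + 331/1000 + 417/1000 + 583/1000 + 1 = 367/125 = 2.936 bits/symbol.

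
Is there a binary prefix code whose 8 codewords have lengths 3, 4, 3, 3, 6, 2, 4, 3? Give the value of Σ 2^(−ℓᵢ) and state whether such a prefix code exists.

0.890625; yes

With common denominator 2^6 = 64: Σ 2^(−ℓᵢ) = 8/64 + 4/64 + 8/64 + 8/64 + 1/64 + 16/64 + 4/64 + 8/64 = 57/64 = 0.890625.
Kraft's inequality requires Σ ≤ 1; here Σ = 0.890625 ≤ 1, so such a prefix code exists.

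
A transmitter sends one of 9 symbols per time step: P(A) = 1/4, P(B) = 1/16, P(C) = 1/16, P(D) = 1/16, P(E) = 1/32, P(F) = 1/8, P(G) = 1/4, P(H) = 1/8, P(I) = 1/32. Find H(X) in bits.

2.8125 bits

Each probability is a power of 1/2, so log₂(1/p) is an integer.
H = Σ p·log₂(1/p) = 1/4·2 + 1/16·4 + 1/16·4 + 1/16·4 + 1/32·5 + 1/8·3 + 1/4·2 + 1/8·3 + 1/32·5 = 2.8125 bits.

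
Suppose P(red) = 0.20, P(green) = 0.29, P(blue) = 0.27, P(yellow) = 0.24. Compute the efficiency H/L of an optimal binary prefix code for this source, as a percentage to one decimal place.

99.3%

Entropy H = −Σ p log₂ p ≈ 1.9864 bits.
Huffman merges: 1/5+6/25→11/25; 27/100+29/100→14/25; 11/25+14/25→1. L = 2 ≈ 2.0000.
Efficiency = H/L = 1.9864/2.0000 = 99.3%.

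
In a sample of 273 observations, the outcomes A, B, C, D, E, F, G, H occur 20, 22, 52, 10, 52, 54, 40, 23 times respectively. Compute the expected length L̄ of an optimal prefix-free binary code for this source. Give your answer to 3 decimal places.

Probabilities are the counts divided by 273.
Repeatedly combine the two least-probable nodes; the expected code length is the sum of the merged weights.
merge 10/273 + 20/273 → 10/91
merge 22/273 + 23/273 → 15/91
merge 10/91 + 40/273 → 10/39
merge 15/91 + 4/21 → 97/273
merge 4/21 + 18/91 → 106/273
merge 10/39 + 97/273 → 167/273
merge 106/273 + 167/273 → 1
L = 10/91 + 15/91 + 10/39 + 97/273 + 106/273 + 167/273 + 1 = 788/273 ≈ 2.886 bits/symbol.

2.886 bits/symbol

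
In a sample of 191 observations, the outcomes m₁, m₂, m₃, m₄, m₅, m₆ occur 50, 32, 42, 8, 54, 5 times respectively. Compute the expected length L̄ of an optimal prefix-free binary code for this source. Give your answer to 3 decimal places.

Probabilities are the counts divided by 191.
Repeatedly combine the two least-probable nodes; the expected code length is the sum of the merged weights.
merge 5/191 + 8/191 → 13/191
merge 13/191 + 32/191 → 45/191
merge 42/191 + 45/191 → 87/191
merge 50/191 + 54/191 → 104/191
merge 87/191 + 104/191 → 1
L = 13/191 + 45/191 + 87/191 + 104/191 + 1 = 440/191 ≈ 2.304 bits/symbol.

2.304 bits/symbol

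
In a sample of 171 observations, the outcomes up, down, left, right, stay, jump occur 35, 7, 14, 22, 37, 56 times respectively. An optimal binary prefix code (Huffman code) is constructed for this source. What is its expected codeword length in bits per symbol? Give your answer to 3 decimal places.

Probabilities are the counts divided by 171.
Repeatedly combine the two least-probable nodes; the expected code length is the sum of the merged weights.
merge 7/171 + 14/171 → 7/57
merge 7/57 + 22/171 → 43/171
merge 35/171 + 37/171 → 8/19
merge 43/171 + 56/171 → 11/19
merge 8/19 + 11/19 → 1
L = 7/57 + 43/171 + 8/19 + 11/19 + 1 = 406/171 ≈ 2.374 bits/symbol.

2.374 bits/symbol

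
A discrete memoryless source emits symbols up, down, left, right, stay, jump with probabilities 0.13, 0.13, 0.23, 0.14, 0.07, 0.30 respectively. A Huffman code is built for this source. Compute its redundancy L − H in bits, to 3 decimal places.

0.030 bits

Entropy H = −Σ p log₂ p ≈ 2.4397 bits.
Huffman merges: 7/100+13/100→1/5; 13/100+7/50→27/100; 1/5+23/100→43/100; 27/100+3/10→57/100; 43/100+57/100→1. L = 247/100 ≈ 2.4700.
L − H = 2.4700 − 2.4397 = 0.030 bits.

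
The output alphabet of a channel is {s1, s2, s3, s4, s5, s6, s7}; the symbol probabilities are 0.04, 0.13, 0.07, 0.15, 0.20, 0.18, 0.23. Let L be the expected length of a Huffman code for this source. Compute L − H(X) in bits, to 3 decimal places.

0.035 bits

Entropy H = −Σ p log₂ p ≈ 2.6449 bits.
Huffman merges: 1/25+7/100→11/100; 11/100+13/100→6/25; 3/20+9/50→33/100; 1/5+23/100→43/100; 6/25+33/100→57/100; 43/100+57/100→1. L = 67/25 ≈ 2.6800.
L − H = 2.6800 − 2.6449 = 0.035 bits.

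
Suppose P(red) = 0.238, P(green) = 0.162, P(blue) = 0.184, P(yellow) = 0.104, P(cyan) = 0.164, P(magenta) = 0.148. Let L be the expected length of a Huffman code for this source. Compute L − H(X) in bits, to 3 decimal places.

0.035 bits

Entropy H = −Σ p log₂ p ≈ 2.5429 bits.
Huffman merges: 13/125+37/250→63/250; 81/500+41/250→163/500; 23/125+119/500→211/500; 63/250+163/500→289/500; 211/500+289/500→1. L = 1289/500 ≈ 2.5780.
L − H = 2.5780 − 2.5429 = 0.035 bits.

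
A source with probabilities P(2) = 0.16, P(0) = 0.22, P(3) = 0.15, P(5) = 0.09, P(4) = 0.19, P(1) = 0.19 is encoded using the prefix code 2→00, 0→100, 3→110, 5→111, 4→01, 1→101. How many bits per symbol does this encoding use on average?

2.65 bits/symbol

L̄ = Σ pᵢ·ℓᵢ = 0.16·2 + 0.22·3 + 0.15·3 + 0.09·3 + 0.19·2 + 0.19·3 = 2.65 bits/symbol.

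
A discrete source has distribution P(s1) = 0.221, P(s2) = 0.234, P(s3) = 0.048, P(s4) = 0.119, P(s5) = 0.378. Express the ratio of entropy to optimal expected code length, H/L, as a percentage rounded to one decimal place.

Entropy H = −Σ p log₂ p ≈ 2.0779 bits.
Huffman merges: 6/125+119/1000→167/1000; 167/1000+221/1000→97/250; 117/500+189/500→153/250; 97/250+153/250→1. L = 2167/1000 ≈ 2.1670.
Efficiency = H/L = 2.0779/2.1670 = 95.9%.

95.9%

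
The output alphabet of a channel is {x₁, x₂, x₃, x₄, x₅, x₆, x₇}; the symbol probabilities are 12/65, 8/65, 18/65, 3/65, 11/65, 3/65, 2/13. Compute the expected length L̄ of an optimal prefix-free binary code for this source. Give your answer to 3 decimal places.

2.631 bits/symbol

Repeatedly combine the two least-probable nodes; the expected code length is the sum of the merged weights.
merge 3/65 + 3/65 → 6/65
merge 6/65 + 8/65 → 14/65
merge 2/13 + 11/65 → 21/65
merge 12/65 + 14/65 → 2/5
merge 18/65 + 21/65 → 3/5
merge 2/5 + 3/5 → 1
L = 6/65 + 14/65 + 21/65 + 2/5 + 3/5 + 1 = 171/65 ≈ 2.631 bits/symbol.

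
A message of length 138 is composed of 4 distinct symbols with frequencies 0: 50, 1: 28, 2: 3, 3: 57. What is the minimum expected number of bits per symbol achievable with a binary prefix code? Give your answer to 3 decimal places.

Probabilities are the counts divided by 138.
Repeatedly combine the two least-probable nodes; the expected code length is the sum of the merged weights.
merge 1/46 + 14/69 → 31/138
merge 31/138 + 25/69 → 27/46
merge 19/46 + 27/46 → 1
L = 31/138 + 27/46 + 1 = 125/69 ≈ 1.812 bits/symbol.

1.812 bits/symbol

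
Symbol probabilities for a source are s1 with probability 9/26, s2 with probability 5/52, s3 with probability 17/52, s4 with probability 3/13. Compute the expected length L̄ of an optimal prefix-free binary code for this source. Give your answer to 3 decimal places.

1.981 bits/symbol

Repeatedly combine the two least-probable nodes; the expected code length is the sum of the merged weights.
merge 5/52 + 3/13 → 17/52
merge 17/52 + 17/52 → 17/26
merge 9/26 + 17/26 → 1
L = 17/52 + 17/26 + 1 = 103/52 ≈ 1.981 bits/symbol.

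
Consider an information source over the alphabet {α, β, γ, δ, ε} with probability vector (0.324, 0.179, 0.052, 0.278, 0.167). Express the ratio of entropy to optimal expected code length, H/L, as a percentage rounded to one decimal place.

96.3%

Entropy H = −Σ p log₂ p ≈ 2.1375 bits.
Huffman merges: 13/250+167/1000→219/1000; 179/1000+219/1000→199/500; 139/500+81/250→301/500; 199/500+301/500→1. L = 2219/1000 ≈ 2.2190.
Efficiency = H/L = 2.1375/2.2190 = 96.3%.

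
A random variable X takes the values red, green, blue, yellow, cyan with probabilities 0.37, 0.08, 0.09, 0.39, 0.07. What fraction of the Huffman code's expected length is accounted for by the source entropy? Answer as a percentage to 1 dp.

96.7%

Entropy H = −Σ p log₂ p ≈ 1.9332 bits.
Huffman merges: 7/100+2/25→3/20; 9/100+3/20→6/25; 6/25+37/100→61/100; 39/100+61/100→1. L = 2 ≈ 2.0000.
Efficiency = H/L = 1.9332/2.0000 = 96.7%.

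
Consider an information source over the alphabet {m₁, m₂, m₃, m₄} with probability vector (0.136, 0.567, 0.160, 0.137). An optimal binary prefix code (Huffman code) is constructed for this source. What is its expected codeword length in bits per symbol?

1.706 bits/symbol

Repeatedly combine the two least-probable nodes; the expected code length is the sum of the merged weights.
merge 17/125 + 137/1000 → 273/1000
merge 4/25 + 273/1000 → 433/1000
merge 433/1000 + 567/1000 → 1
L = 273/1000 + 433/1000 + 1 = 853/500 = 1.706 bits/symbol.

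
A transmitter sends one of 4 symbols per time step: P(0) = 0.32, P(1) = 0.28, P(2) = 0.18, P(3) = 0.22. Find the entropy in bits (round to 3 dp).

H = −Σ pᵢ log₂ pᵢ.
−0.32·log₂(0.32) = 0.5260
−0.28·log₂(0.28) = 0.5142
−0.18·log₂(0.18) = 0.4453
−0.22·log₂(0.22) = 0.4806
Sum ≈ 1.9661 → 1.966 bits.

1.966 bits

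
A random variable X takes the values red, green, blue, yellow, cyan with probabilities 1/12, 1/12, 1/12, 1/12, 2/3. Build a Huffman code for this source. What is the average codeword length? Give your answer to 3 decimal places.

Repeatedly combine the two least-probable nodes; the expected code length is the sum of the merged weights.
merge 1/12 + 1/12 → 1/6
merge 1/12 + 1/12 → 1/6
merge 1/6 + 1/6 → 1/3
merge 1/3 + 2/3 → 1
L = 1/6 + 1/6 + 1/3 + 1 = 5/3 ≈ 1.667 bits/symbol.

1.667 bits/symbol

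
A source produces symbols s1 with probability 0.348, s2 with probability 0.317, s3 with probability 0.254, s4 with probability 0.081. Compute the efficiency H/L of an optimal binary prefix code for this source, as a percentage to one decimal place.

93.2%

Entropy H = −Σ p log₂ p ≈ 1.8512 bits.
Huffman merges: 81/1000+127/500→67/200; 317/1000+67/200→163/250; 87/250+163/250→1. L = 1987/1000 ≈ 1.9870.
Efficiency = H/L = 1.8512/1.9870 = 93.2%.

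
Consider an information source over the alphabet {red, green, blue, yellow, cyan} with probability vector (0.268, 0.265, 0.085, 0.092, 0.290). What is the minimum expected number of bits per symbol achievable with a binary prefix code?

2.177 bits/symbol

Repeatedly combine the two least-probable nodes; the expected code length is the sum of the merged weights.
merge 17/200 + 23/250 → 177/1000
merge 177/1000 + 53/200 → 221/500
merge 67/250 + 29/100 → 279/500
merge 221/500 + 279/500 → 1
L = 177/1000 + 221/500 + 279/500 + 1 = 2177/1000 = 2.177 bits/symbol.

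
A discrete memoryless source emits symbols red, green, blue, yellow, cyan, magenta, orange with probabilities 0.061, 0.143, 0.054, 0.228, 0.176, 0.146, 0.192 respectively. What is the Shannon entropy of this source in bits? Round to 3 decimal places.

2.665 bits

H = −Σ pᵢ log₂ pᵢ.
−0.061·log₂(0.061) = 0.2461
−0.143·log₂(0.143) = 0.4012
−0.054·log₂(0.054) = 0.2274
−0.228·log₂(0.228) = 0.4863
−0.176·log₂(0.176) = 0.4411
−0.146·log₂(0.146) = 0.4053
−0.192·log₂(0.192) = 0.4571
Sum ≈ 2.6646 → 2.665 bits.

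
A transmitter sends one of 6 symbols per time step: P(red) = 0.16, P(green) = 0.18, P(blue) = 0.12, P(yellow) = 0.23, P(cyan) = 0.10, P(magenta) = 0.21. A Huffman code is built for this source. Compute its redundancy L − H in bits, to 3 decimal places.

Entropy H = −Σ p log₂ p ≈ 2.5281 bits.
Huffman merges: 1/10+3/25→11/50; 4/25+9/50→17/50; 21/100+11/50→43/100; 23/100+17/50→57/100; 43/100+57/100→1. L = 64/25 ≈ 2.5600.
L − H = 2.5600 − 2.5281 = 0.032 bits.

0.032 bits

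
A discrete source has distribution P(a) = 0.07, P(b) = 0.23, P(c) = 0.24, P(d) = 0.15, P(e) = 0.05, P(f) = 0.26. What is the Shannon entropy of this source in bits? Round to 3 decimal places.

H = −Σ pᵢ log₂ pᵢ.
−0.07·log₂(0.07) = 0.2686
−0.23·log₂(0.23) = 0.4877
−0.24·log₂(0.24) = 0.4941
−0.15·log₂(0.15) = 0.4105
−0.05·log₂(0.05) = 0.2161
−0.26·log₂(0.26) = 0.5053
Sum ≈ 2.3823 → 2.382 bits.

2.382 bits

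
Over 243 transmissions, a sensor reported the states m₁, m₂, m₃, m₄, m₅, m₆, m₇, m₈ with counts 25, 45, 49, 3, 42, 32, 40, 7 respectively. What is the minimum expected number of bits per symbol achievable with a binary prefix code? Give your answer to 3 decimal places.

Probabilities are the counts divided by 243.
Repeatedly combine the two least-probable nodes; the expected code length is the sum of the merged weights.
merge 1/81 + 7/243 → 10/243
merge 10/243 + 25/243 → 35/243
merge 32/243 + 35/243 → 67/243
merge 40/243 + 14/81 → 82/243
merge 5/27 + 49/243 → 94/243
merge 67/243 + 82/243 → 149/243
merge 94/243 + 149/243 → 1
L = 10/243 + 35/243 + 67/243 + 82/243 + 94/243 + 149/243 + 1 = 680/243 ≈ 2.798 bits/symbol.

2.798 bits/symbol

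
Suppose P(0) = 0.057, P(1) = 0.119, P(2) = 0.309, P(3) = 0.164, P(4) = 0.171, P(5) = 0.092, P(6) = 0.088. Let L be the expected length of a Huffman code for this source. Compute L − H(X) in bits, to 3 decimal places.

0.052 bits

Entropy H = −Σ p log₂ p ≈ 2.6133 bits.
Huffman merges: 57/1000+11/125→29/200; 23/250+119/1000→211/1000; 29/200+41/250→309/1000; 171/1000+211/1000→191/500; 309/1000+309/1000→309/500; 191/500+309/500→1. L = 533/200 ≈ 2.6650.
L − H = 2.6650 − 2.6133 = 0.052 bits.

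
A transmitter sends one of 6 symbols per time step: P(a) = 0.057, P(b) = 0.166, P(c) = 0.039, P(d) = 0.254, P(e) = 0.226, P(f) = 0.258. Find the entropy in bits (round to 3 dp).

H = −Σ pᵢ log₂ pᵢ.
−0.057·log₂(0.057) = 0.2356
−0.166·log₂(0.166) = 0.4301
−0.039·log₂(0.039) = 0.1825
−0.254·log₂(0.254) = 0.5022
−0.226·log₂(0.226) = 0.4849
−0.258·log₂(0.258) = 0.5043
Sum ≈ 2.3395 → 2.340 bits.

2.340 bits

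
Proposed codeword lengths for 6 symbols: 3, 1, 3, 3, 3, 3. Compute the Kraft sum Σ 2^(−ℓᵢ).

With common denominator 2^3 = 8: Σ 2^(−ℓᵢ) = 1/8 + 4/8 + 1/8 + 1/8 + 1/8 + 1/8 = 9/8 = 1.125.

1.125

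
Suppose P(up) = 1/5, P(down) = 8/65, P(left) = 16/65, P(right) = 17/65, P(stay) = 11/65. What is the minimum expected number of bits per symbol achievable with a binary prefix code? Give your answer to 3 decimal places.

Repeatedly combine the two least-probable nodes; the expected code length is the sum of the merged weights.
merge 8/65 + 11/65 → 19/65
merge 1/5 + 16/65 → 29/65
merge 17/65 + 19/65 → 36/65
merge 29/65 + 36/65 → 1
L = 19/65 + 29/65 + 36/65 + 1 = 149/65 ≈ 2.292 bits/symbol.

2.292 bits/symbol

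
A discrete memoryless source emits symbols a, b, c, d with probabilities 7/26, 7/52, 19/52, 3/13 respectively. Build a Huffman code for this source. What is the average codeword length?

2 bits/symbol

Repeatedly combine the two least-probable nodes; the expected code length is the sum of the merged weights.
merge 7/52 + 3/13 → 19/52
merge 7/26 + 19/52 → 33/52
merge 19/52 + 33/52 → 1
L = 19/52 + 33/52 + 1 = 2 bits/symbol.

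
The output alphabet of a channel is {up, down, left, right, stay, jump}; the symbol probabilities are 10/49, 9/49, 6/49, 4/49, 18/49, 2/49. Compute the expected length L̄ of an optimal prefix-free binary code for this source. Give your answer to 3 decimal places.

2.367 bits/symbol

Repeatedly combine the two least-probable nodes; the expected code length is the sum of the merged weights.
merge 2/49 + 4/49 → 6/49
merge 6/49 + 6/49 → 12/49
merge 9/49 + 10/49 → 19/49
merge 12/49 + 18/49 → 30/49
merge 19/49 + 30/49 → 1
L = 6/49 + 12/49 + 19/49 + 30/49 + 1 = 116/49 ≈ 2.367 bits/symbol.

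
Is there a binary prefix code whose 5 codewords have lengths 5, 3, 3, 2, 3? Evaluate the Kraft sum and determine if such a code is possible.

With common denominator 2^5 = 32: Σ 2^(−ℓᵢ) = 1/32 + 4/32 + 4/32 + 8/32 + 4/32 = 21/32 = 0.65625.
Kraft's inequality requires Σ ≤ 1; here Σ = 0.65625 ≤ 1, so such a prefix code exists.

0.65625; yes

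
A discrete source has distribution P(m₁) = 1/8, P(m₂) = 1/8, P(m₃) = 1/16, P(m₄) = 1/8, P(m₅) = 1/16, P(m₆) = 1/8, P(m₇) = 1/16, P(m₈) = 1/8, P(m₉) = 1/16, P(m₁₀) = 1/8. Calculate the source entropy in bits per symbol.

Each probability is a power of 1/2, so log₂(1/p) is an integer.
H = Σ p·log₂(1/p) = 1/8·3 + 1/8·3 + 1/16·4 + 1/8·3 + 1/16·4 + 1/8·3 + 1/16·4 + 1/8·3 + 1/16·4 + 1/8·3 = 3.25 bits.

3.25 bits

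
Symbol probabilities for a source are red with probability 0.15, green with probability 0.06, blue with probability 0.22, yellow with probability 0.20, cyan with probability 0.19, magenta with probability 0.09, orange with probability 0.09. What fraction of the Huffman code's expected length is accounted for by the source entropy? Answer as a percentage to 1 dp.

Entropy H = −Σ p log₂ p ≈ 2.6796 bits.
Huffman merges: 3/50+9/100→3/20; 9/100+3/20→6/25; 3/20+19/100→17/50; 1/5+11/50→21/50; 6/25+17/50→29/50; 21/50+29/50→1. L = 273/100 ≈ 2.7300.
Efficiency = H/L = 2.6796/2.7300 = 98.2%.

98.2%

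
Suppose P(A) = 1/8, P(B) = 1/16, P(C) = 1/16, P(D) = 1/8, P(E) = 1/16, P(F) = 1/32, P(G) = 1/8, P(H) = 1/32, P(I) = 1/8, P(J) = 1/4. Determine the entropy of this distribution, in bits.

3.0625 bits

Each probability is a power of 1/2, so log₂(1/p) is an integer.
H = Σ p·log₂(1/p) = 1/8·3 + 1/16·4 + 1/16·4 + 1/8·3 + 1/16·4 + 1/32·5 + 1/8·3 + 1/32·5 + 1/8·3 + 1/4·2 = 3.0625 bits.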